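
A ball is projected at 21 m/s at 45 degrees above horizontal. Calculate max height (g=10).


Given: v0 = 21 m/s, theta = 45 deg, g = 10 m/s^2
sin^2(45) = 1/2
Using H = v0^2 * sin^2(theta) / (2*g)
H = 21^2 * 1/2 / (2*10)
H = 441 * 1/2 / 20
H = 441/2 / 20
H = 441/40 m

441/40 m


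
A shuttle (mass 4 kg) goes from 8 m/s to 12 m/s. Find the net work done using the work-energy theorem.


Given: m = 4 kg, v0 = 8 m/s, v = 12 m/s
Using W = (1/2)*m*(v^2 - v0^2)
v^2 = 12^2 = 144
v0^2 = 8^2 = 64
v^2 - v0^2 = 144 - 64 = 80
W = (1/2)*4*80 = 160 J

160 J


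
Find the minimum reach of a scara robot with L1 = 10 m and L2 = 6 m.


Given: L1 = 10 m, L2 = 6 m
For a 2-link planar arm, min reach = |L1 - L2| (second link folded back)
Min reach = |10 - 6|
Min reach = 4 m

4 m


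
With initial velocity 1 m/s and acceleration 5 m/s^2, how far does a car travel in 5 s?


Given: v0 = 1 m/s, a = 5 m/s^2, t = 5 s
Using s = v0*t + (1/2)*a*t^2
s = 1*5 + (1/2)*5*5^2
s = 5 + (1/2)*125
s = 5 + 125/2
s = 135/2

135/2 m


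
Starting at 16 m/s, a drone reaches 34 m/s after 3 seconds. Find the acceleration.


Given: initial velocity v0 = 16 m/s, final velocity v = 34 m/s, time t = 3 s
Using a = (v - v0) / t
a = (34 - 16) / 3
a = 18 / 3
a = 6 m/s^2

6 m/s^2


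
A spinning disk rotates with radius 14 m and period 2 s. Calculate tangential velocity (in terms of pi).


Given: radius r = 14 m, period T = 2 s
Using v = 2*pi*r / T
v = 2*pi*14 / 2
v = 28*pi / 2
v = 14*pi m/s

14*pi m/s


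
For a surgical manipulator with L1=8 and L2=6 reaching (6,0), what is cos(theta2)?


Given: L1 = 8, L2 = 6, target (x, y) = (6, 0)
Using cos(theta2) = (x^2 + y^2 - L1^2 - L2^2) / (2*L1*L2)
x^2 + y^2 = 6^2 + 0 = 36
L1^2 + L2^2 = 64 + 36 = 100
Numerator = 36 - 100 = -64
Denominator = 2*8*6 = 96
cos(theta2) = -64/96 = -2/3

-2/3


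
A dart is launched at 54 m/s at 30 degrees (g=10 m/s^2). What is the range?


Given: v0 = 54 m/s, theta = 30 deg, g = 10 m/s^2
sin(2*30) = sin(60) = sqrt(3)/2
Using R = v0^2 * sin(2*theta) / g
R = 54^2 * (sqrt(3)/2) / 10
R = 2916 * sqrt(3) / 20
R = 729/5*sqrt(3) m

729/5*sqrt(3) m


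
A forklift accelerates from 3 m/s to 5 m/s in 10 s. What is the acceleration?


Given: initial velocity v0 = 3 m/s, final velocity v = 5 m/s, time t = 10 s
Using a = (v - v0) / t
a = (5 - 3) / 10
a = 2 / 10
a = 1/5 m/s^2

1/5 m/s^2


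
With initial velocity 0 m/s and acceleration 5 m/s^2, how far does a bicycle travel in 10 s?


Given: v0 = 0 m/s, a = 5 m/s^2, t = 10 s
Using s = v0*t + (1/2)*a*t^2
s = 0*10 + (1/2)*5*10^2
s = 0 + (1/2)*500
s = 0 + 250
s = 250

250 m


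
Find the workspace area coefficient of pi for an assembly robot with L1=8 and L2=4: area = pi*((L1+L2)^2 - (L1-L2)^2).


Given: L1 = 8, L2 = 4
(L1+L2)^2 = (12)^2 = 144
(L1-L2)^2 = (4)^2 = 16
Difference = 144 - 16 = 128
This equals 4*L1*L2 = 4*8*4 = 128
Workspace area = 128*pi

128


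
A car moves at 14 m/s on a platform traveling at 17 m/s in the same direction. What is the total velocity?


Given: object velocity = 14 m/s, platform velocity = 17 m/s (same direction)
Using classical velocity addition: v_total = v_object + v_platform
v_total = 14 + 17
v_total = 31 m/s

31 m/s


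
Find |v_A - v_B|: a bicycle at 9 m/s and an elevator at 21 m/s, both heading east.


Given: v_A = 9 m/s east, v_B = 21 m/s east
Both move in the same direction; relative speed = |v_A - v_B|
|9 - 21| = |-12|
= 12 m/s

12 m/s


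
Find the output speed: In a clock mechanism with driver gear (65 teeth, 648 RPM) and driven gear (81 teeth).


Given: N1 = 65 teeth, w1 = 648 RPM, N2 = 81 teeth
Using N1*w1 = N2*w2
w2 = N1*w1 / N2
w2 = 65*648 / 81
w2 = 42120 / 81
w2 = 520 RPM

520 RPM


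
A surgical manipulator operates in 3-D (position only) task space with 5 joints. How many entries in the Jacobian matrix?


Given: task space dimension = 3, joints = 5
Jacobian is a 3 x 5 matrix
Total entries = rows * columns
Total = 3 * 5
Total = 15

15


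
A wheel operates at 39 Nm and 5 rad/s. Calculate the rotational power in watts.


Given: tau = 39 Nm, omega = 5 rad/s
Using P = tau * omega
P = 39 * 5
P = 195 W

195 W


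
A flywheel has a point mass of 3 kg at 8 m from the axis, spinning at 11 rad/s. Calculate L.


Given: m = 3 kg, r = 8 m, omega = 11 rad/s
For a point mass: I = m*r^2
I = 3*8^2 = 3*64 = 192
L = I*omega = 192*11
L = 2112 kg*m^2/s

2112 kg*m^2/s


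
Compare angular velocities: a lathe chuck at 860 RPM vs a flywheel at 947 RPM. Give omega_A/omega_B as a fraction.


Given: RPM_A = 860, RPM_B = 947
omega = 2*pi*RPM/60, so omega_A/omega_B = RPM_A / RPM_B
omega_A/omega_B = 860 / 947
omega_A/omega_B = 860/947

860/947


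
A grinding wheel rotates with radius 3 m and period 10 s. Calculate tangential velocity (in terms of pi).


Given: radius r = 3 m, period T = 10 s
Using v = 2*pi*r / T
v = 2*pi*3 / 10
v = 6*pi / 10
v = 3/5*pi m/s

3/5*pi m/s


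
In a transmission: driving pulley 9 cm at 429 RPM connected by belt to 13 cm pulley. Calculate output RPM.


Given: D1 = 9 cm, w1 = 429 RPM, D2 = 13 cm
Using D1*w1 = D2*w2
w2 = D1*w1 / D2
w2 = 9*429 / 13
w2 = 3861 / 13
w2 = 297 RPM

297 RPM


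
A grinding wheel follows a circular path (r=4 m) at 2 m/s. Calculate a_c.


Given: v = 2 m/s, r = 4 m
Using a_c = v^2 / r
a_c = 2^2 / 4
a_c = 4 / 4
a_c = 1 m/s^2

1 m/s^2


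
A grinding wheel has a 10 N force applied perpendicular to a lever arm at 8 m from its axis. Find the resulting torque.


Given: F = 10 N, r = 8 m, angle = 90 deg (perpendicular)
Using tau = F * r * sin(90)
sin(90) = 1
tau = 10 * 8 * 1
tau = 80 Nm

80 Nm


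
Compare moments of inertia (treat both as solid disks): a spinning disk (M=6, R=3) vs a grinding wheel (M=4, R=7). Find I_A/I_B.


Given: M1=6 kg, R1=3 m, M2=4 kg, R2=7 m
For a disk: I = (1/2)*M*R^2, so I_A/I_B = (M1*R1^2)/(M2*R2^2)
M1*R1^2 = 6*9 = 54
M2*R2^2 = 4*49 = 196
I_A/I_B = 54/196 = 27/98

27/98


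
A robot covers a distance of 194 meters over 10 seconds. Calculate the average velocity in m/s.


Given: distance d = 194 m, time t = 10 s
Using v = d / t
v = 194 / 10
v = 97/5 m/s

97/5 m/s


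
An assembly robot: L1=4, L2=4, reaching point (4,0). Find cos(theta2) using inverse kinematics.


Given: L1 = 4, L2 = 4, target (x, y) = (4, 0)
Using cos(theta2) = (x^2 + y^2 - L1^2 - L2^2) / (2*L1*L2)
x^2 + y^2 = 4^2 + 0 = 16
L1^2 + L2^2 = 16 + 16 = 32
Numerator = 16 - 32 = -16
Denominator = 2*4*4 = 32
cos(theta2) = -16/32 = -1/2

-1/2


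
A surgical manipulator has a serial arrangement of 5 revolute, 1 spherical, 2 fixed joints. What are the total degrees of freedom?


Given: serial robot with 5 revolute, 1 spherical, 2 fixed joints
DOF contribution per joint type: revolute=1, prismatic=1, spherical=3, fixed=0
DOF = 5*1 + 1*3 + 2*0
DOF = 8

8


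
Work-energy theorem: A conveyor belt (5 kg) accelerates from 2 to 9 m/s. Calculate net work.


Given: m = 5 kg, v0 = 2 m/s, v = 9 m/s
Using W = (1/2)*m*(v^2 - v0^2)
v^2 = 9^2 = 81
v0^2 = 2^2 = 4
v^2 - v0^2 = 81 - 4 = 77
W = (1/2)*5*77 = 385/2 J

385/2 J


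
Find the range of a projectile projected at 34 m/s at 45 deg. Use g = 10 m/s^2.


Given: v0 = 34 m/s, theta = 45 deg, g = 10 m/s^2
sin(2*45) = sin(90) = 1
Using R = v0^2 * sin(2*theta) / g
R = 34^2 * 1 / 10
R = 1156 / 10
R = 578/5 m

578/5 m


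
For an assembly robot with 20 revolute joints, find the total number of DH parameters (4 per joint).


Given: 20 joints, 4 DH parameters per joint (d, theta, a, alpha)
Total DH parameters = number_of_joints * 4
Total = 20 * 4
Total = 80

80


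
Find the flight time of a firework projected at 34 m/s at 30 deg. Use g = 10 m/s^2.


Given: v0 = 34 m/s, theta = 30 deg, g = 10 m/s^2
sin(30) = 1/2
Using T = 2*v0*sin(theta) / g
T = 2*34*1/2 / 10
T = 34 / 10
T = 17/5 s

17/5 s


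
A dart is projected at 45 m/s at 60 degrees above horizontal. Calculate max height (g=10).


Given: v0 = 45 m/s, theta = 60 deg, g = 10 m/s^2
sin^2(60) = 3/4
Using H = v0^2 * sin^2(theta) / (2*g)
H = 45^2 * 3/4 / (2*10)
H = 2025 * 3/4 / 20
H = 6075/4 / 20
H = 1215/16 m

1215/16 m


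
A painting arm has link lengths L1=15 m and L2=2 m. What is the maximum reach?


Given: L1 = 15 m, L2 = 2 m
For a 2-link planar arm, max reach = L1 + L2 (fully extended)
Max reach = 15 + 2
Max reach = 17 m

17 m


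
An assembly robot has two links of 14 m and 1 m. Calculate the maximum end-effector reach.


Given: L1 = 14 m, L2 = 1 m
For a 2-link planar arm, max reach = L1 + L2 (fully extended)
Max reach = 14 + 1
Max reach = 15 m

15 m


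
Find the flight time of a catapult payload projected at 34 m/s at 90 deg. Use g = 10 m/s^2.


Given: v0 = 34 m/s, theta = 90 deg, g = 10 m/s^2
sin(90) = 1
Using T = 2*v0*sin(theta) / g
T = 2*34*1 / 10
T = 68 / 10
T = 34/5 s

34/5 s


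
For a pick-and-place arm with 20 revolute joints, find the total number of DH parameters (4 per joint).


Given: 20 joints, 4 DH parameters per joint (d, theta, a, alpha)
Total DH parameters = number_of_joints * 4
Total = 20 * 4
Total = 80

80


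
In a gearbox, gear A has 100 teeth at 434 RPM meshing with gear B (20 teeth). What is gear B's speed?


Given: N1 = 100 teeth, w1 = 434 RPM, N2 = 20 teeth
Using N1*w1 = N2*w2
w2 = N1*w1 / N2
w2 = 100*434 / 20
w2 = 43400 / 20
w2 = 2170 RPM

2170 RPM


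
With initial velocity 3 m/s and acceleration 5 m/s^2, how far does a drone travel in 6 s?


Given: v0 = 3 m/s, a = 5 m/s^2, t = 6 s
Using s = v0*t + (1/2)*a*t^2
s = 3*6 + (1/2)*5*6^2
s = 18 + (1/2)*180
s = 18 + 90
s = 108

108 m


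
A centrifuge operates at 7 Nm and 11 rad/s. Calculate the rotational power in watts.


Given: tau = 7 Nm, omega = 11 rad/s
Using P = tau * omega
P = 7 * 11
P = 77 W

77 W


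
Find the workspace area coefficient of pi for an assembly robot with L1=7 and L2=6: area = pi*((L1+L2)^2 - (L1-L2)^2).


Given: L1 = 7, L2 = 6
(L1+L2)^2 = (13)^2 = 169
(L1-L2)^2 = (1)^2 = 1
Difference = 169 - 1 = 168
This equals 4*L1*L2 = 4*7*6 = 168
Workspace area = 168*pi

168


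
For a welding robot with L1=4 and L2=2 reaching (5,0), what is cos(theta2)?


Given: L1 = 4, L2 = 2, target (x, y) = (5, 0)
Using cos(theta2) = (x^2 + y^2 - L1^2 - L2^2) / (2*L1*L2)
x^2 + y^2 = 5^2 + 0 = 25
L1^2 + L2^2 = 16 + 4 = 20
Numerator = 25 - 20 = 5
Denominator = 2*4*2 = 16
cos(theta2) = 5/16 = 5/16

5/16


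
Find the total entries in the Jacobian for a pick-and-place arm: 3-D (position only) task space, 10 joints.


Given: task space dimension = 3, joints = 10
Jacobian is a 3 x 10 matrix
Total entries = rows * columns
Total = 3 * 10
Total = 30

30


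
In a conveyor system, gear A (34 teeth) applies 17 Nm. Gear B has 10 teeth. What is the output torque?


Given: N1 = 34, N2 = 10, T1 = 17 Nm
Using T2/T1 = N2/N1
T2 = T1 * N2 / N1
T2 = 17 * 10 / 34
T2 = 170 / 34
T2 = 5 Nm

5 Nm


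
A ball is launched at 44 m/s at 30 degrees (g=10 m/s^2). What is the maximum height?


Given: v0 = 44 m/s, theta = 30 deg, g = 10 m/s^2
sin^2(30) = 1/4
Using H = v0^2 * sin^2(theta) / (2*g)
H = 44^2 * 1/4 / (2*10)
H = 1936 * 1/4 / 20
H = 484 / 20
H = 121/5 m

121/5 m


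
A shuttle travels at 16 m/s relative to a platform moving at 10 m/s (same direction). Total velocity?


Given: object velocity = 16 m/s, platform velocity = 10 m/s (same direction)
Using classical velocity addition: v_total = v_object + v_platform
v_total = 16 + 10
v_total = 26 m/s

26 m/s


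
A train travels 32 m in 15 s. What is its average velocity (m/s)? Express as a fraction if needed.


Given: distance d = 32 m, time t = 15 s
Using v = d / t
v = 32 / 15
v = 32/15 m/s

32/15 m/s


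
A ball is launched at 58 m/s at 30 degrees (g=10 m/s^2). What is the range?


Given: v0 = 58 m/s, theta = 30 deg, g = 10 m/s^2
sin(2*30) = sin(60) = sqrt(3)/2
Using R = v0^2 * sin(2*theta) / g
R = 58^2 * (sqrt(3)/2) / 10
R = 3364 * sqrt(3) / 20
R = 841/5*sqrt(3) m

841/5*sqrt(3) m


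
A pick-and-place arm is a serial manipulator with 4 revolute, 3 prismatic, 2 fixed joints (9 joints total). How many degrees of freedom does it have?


Given: serial robot with 4 revolute, 3 prismatic, 2 fixed joints
DOF contribution per joint type: revolute=1, prismatic=1, spherical=3, fixed=0
DOF = 4*1 + 3*1 + 2*0
DOF = 7

7


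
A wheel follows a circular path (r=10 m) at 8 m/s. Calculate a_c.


Given: v = 8 m/s, r = 10 m
Using a_c = v^2 / r
a_c = 8^2 / 10
a_c = 64 / 10
a_c = 32/5 m/s^2

32/5 m/s^2


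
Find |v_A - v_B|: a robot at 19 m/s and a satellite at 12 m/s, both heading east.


Given: v_A = 19 m/s east, v_B = 12 m/s east
Both move in the same direction; relative speed = |v_A - v_B|
|19 - 12| = |7|
= 7 m/s

7 m/s


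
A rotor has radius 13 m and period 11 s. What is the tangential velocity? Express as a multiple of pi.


Given: radius r = 13 m, period T = 11 s
Using v = 2*pi*r / T
v = 2*pi*13 / 11
v = 26*pi / 11
v = 26/11*pi m/s

26/11*pi m/s


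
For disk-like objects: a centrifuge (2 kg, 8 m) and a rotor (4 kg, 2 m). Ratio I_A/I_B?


Given: M1=2 kg, R1=8 m, M2=4 kg, R2=2 m
For a disk: I = (1/2)*M*R^2, so I_A/I_B = (M1*R1^2)/(M2*R2^2)
M1*R1^2 = 2*64 = 128
M2*R2^2 = 4*4 = 16
I_A/I_B = 128/16 = 8

8


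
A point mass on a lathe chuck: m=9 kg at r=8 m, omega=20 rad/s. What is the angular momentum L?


Given: m = 9 kg, r = 8 m, omega = 20 rad/s
For a point mass: I = m*r^2
I = 9*8^2 = 9*64 = 576
L = I*omega = 576*20
L = 11520 kg*m^2/s

11520 kg*m^2/s


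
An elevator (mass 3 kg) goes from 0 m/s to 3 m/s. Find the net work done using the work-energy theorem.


Given: m = 3 kg, v0 = 0 m/s, v = 3 m/s
Using W = (1/2)*m*(v^2 - v0^2)
v^2 = 3^2 = 9
v0^2 = 0^2 = 0
v^2 - v0^2 = 9 - 0 = 9
W = (1/2)*3*9 = 27/2 J

27/2 J


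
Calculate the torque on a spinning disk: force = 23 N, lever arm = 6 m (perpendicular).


Given: F = 23 N, r = 6 m, angle = 90 deg (perpendicular)
Using tau = F * r * sin(90)
sin(90) = 1
tau = 23 * 6 * 1
tau = 138 Nm

138 Nm


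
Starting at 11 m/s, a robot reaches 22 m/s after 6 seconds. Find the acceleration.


Given: initial velocity v0 = 11 m/s, final velocity v = 22 m/s, time t = 6 s
Using a = (v - v0) / t
a = (22 - 11) / 6
a = 11 / 6
a = 11/6 m/s^2

11/6 m/s^2


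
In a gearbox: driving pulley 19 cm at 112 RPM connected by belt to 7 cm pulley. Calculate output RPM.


Given: D1 = 19 cm, w1 = 112 RPM, D2 = 7 cm
Using D1*w1 = D2*w2
w2 = D1*w1 / D2
w2 = 19*112 / 7
w2 = 2128 / 7
w2 = 304 RPM

304 RPM


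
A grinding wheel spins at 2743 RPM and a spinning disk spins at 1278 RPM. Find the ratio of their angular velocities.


Given: RPM_A = 2743, RPM_B = 1278
omega = 2*pi*RPM/60, so omega_A/omega_B = RPM_A / RPM_B
omega_A/omega_B = 2743 / 1278
omega_A/omega_B = 2743/1278

2743/1278


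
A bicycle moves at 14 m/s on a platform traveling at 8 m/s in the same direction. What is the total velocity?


Given: object velocity = 14 m/s, platform velocity = 8 m/s (same direction)
Using classical velocity addition: v_total = v_object + v_platform
v_total = 14 + 8
v_total = 22 m/s

22 m/s


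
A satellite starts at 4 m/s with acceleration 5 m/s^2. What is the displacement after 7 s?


Given: v0 = 4 m/s, a = 5 m/s^2, t = 7 s
Using s = v0*t + (1/2)*a*t^2
s = 4*7 + (1/2)*5*7^2
s = 28 + (1/2)*245
s = 28 + 245/2
s = 301/2

301/2 m


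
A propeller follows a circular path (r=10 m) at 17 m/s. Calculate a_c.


Given: v = 17 m/s, r = 10 m
Using a_c = v^2 / r
a_c = 17^2 / 10
a_c = 289 / 10
a_c = 289/10 m/s^2

289/10 m/s^2


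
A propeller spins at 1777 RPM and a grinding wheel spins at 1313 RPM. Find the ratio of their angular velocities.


Given: RPM_A = 1777, RPM_B = 1313
omega = 2*pi*RPM/60, so omega_A/omega_B = RPM_A / RPM_B
omega_A/omega_B = 1777 / 1313
omega_A/omega_B = 1777/1313

1777/1313


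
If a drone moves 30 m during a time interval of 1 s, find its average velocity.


Given: distance d = 30 m, time t = 1 s
Using v = d / t
v = 30 / 1
v = 30 m/s

30 m/s


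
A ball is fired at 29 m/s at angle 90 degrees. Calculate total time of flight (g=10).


Given: v0 = 29 m/s, theta = 90 deg, g = 10 m/s^2
sin(90) = 1
Using T = 2*v0*sin(theta) / g
T = 2*29*1 / 10
T = 58 / 10
T = 29/5 s

29/5 s


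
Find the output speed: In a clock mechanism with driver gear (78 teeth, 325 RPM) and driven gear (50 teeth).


Given: N1 = 78 teeth, w1 = 325 RPM, N2 = 50 teeth
Using N1*w1 = N2*w2
w2 = N1*w1 / N2
w2 = 78*325 / 50
w2 = 25350 / 50
w2 = 507 RPM

507 RPM


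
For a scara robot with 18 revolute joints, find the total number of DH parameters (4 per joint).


Given: 18 joints, 4 DH parameters per joint (d, theta, a, alpha)
Total DH parameters = number_of_joints * 4
Total = 18 * 4
Total = 72

72


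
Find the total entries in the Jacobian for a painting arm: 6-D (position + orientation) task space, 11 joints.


Given: task space dimension = 6, joints = 11
Jacobian is a 6 x 11 matrix
Total entries = rows * columns
Total = 6 * 11
Total = 66

66


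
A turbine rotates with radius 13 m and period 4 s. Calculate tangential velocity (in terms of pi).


Given: radius r = 13 m, period T = 4 s
Using v = 2*pi*r / T
v = 2*pi*13 / 4
v = 26*pi / 4
v = 13/2*pi m/s

13/2*pi m/s


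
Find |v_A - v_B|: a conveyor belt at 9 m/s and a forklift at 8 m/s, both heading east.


Given: v_A = 9 m/s east, v_B = 8 m/s east
Both move in the same direction; relative speed = |v_A - v_B|
|9 - 8| = |1|
= 1 m/s

1 m/s


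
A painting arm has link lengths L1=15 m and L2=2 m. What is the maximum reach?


Given: L1 = 15 m, L2 = 2 m
For a 2-link planar arm, max reach = L1 + L2 (fully extended)
Max reach = 15 + 2
Max reach = 17 m

17 m


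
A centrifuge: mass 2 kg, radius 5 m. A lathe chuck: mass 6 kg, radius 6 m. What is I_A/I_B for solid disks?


Given: M1=2 kg, R1=5 m, M2=6 kg, R2=6 m
For a disk: I = (1/2)*M*R^2, so I_A/I_B = (M1*R1^2)/(M2*R2^2)
M1*R1^2 = 2*25 = 50
M2*R2^2 = 6*36 = 216
I_A/I_B = 50/216 = 25/108

25/108


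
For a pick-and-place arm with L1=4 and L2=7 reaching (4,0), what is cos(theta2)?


Given: L1 = 4, L2 = 7, target (x, y) = (4, 0)
Using cos(theta2) = (x^2 + y^2 - L1^2 - L2^2) / (2*L1*L2)
x^2 + y^2 = 4^2 + 0 = 16
L1^2 + L2^2 = 16 + 49 = 65
Numerator = 16 - 65 = -49
Denominator = 2*4*7 = 56
cos(theta2) = -49/56 = -7/8

-7/8


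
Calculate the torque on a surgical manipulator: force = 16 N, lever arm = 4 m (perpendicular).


Given: F = 16 N, r = 4 m, angle = 90 deg (perpendicular)
Using tau = F * r * sin(90)
sin(90) = 1
tau = 16 * 4 * 1
tau = 64 Nm

64 Nm


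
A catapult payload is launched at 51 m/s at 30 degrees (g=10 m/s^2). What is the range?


Given: v0 = 51 m/s, theta = 30 deg, g = 10 m/s^2
sin(2*30) = sin(60) = sqrt(3)/2
Using R = v0^2 * sin(2*theta) / g
R = 51^2 * (sqrt(3)/2) / 10
R = 2601 * sqrt(3) / 20
R = 2601/20*sqrt(3) m

2601/20*sqrt(3) m


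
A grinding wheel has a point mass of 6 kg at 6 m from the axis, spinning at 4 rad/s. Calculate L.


Given: m = 6 kg, r = 6 m, omega = 4 rad/s
For a point mass: I = m*r^2
I = 6*6^2 = 6*36 = 216
L = I*omega = 216*4
L = 864 kg*m^2/s

864 kg*m^2/s


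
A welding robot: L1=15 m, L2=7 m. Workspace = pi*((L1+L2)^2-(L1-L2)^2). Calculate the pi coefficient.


Given: L1 = 15, L2 = 7
(L1+L2)^2 = (22)^2 = 484
(L1-L2)^2 = (8)^2 = 64
Difference = 484 - 64 = 420
This equals 4*L1*L2 = 4*15*7 = 420
Workspace area = 420*pi

420


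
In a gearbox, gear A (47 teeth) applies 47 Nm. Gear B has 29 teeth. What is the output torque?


Given: N1 = 47, N2 = 29, T1 = 47 Nm
Using T2/T1 = N2/N1
T2 = T1 * N2 / N1
T2 = 47 * 29 / 47
T2 = 1363 / 47
T2 = 29 Nm

29 Nm


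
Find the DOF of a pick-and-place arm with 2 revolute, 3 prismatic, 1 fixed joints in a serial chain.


Given: serial robot with 2 revolute, 3 prismatic, 1 fixed joints
DOF contribution per joint type: revolute=1, prismatic=1, spherical=3, fixed=0
DOF = 2*1 + 3*1 + 1*0
DOF = 5

5


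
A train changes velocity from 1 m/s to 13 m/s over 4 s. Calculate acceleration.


Given: initial velocity v0 = 1 m/s, final velocity v = 13 m/s, time t = 4 s
Using a = (v - v0) / t
a = (13 - 1) / 4
a = 12 / 4
a = 3 m/s^2

3 m/s^2


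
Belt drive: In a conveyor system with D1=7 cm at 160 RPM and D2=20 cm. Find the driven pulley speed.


Given: D1 = 7 cm, w1 = 160 RPM, D2 = 20 cm
Using D1*w1 = D2*w2
w2 = D1*w1 / D2
w2 = 7*160 / 20
w2 = 1120 / 20
w2 = 56 RPM

56 RPM


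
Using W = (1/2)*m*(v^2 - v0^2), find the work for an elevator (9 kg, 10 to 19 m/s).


Given: m = 9 kg, v0 = 10 m/s, v = 19 m/s
Using W = (1/2)*m*(v^2 - v0^2)
v^2 = 19^2 = 361
v0^2 = 10^2 = 100
v^2 - v0^2 = 361 - 100 = 261
W = (1/2)*9*261 = 2349/2 J

2349/2 J


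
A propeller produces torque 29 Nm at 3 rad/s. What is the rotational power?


Given: tau = 29 Nm, omega = 3 rad/s
Using P = tau * omega
P = 29 * 3
P = 87 W

87 W


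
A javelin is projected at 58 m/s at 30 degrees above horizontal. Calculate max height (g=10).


Given: v0 = 58 m/s, theta = 30 deg, g = 10 m/s^2
sin^2(30) = 1/4
Using H = v0^2 * sin^2(theta) / (2*g)
H = 58^2 * 1/4 / (2*10)
H = 3364 * 1/4 / 20
H = 841 / 20
H = 841/20 m

841/20 m


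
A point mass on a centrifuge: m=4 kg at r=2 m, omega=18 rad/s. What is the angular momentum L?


Given: m = 4 kg, r = 2 m, omega = 18 rad/s
For a point mass: I = m*r^2
I = 4*2^2 = 4*4 = 16
L = I*omega = 16*18
L = 288 kg*m^2/s

288 kg*m^2/s


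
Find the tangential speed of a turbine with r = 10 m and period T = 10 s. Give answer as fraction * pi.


Given: radius r = 10 m, period T = 10 s
Using v = 2*pi*r / T
v = 2*pi*10 / 10
v = 20*pi / 10
v = 2*pi m/s

2*pi m/s


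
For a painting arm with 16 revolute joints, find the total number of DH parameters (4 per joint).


Given: 16 joints, 4 DH parameters per joint (d, theta, a, alpha)
Total DH parameters = number_of_joints * 4
Total = 16 * 4
Total = 64

64


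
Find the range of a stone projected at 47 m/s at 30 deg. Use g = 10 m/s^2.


Given: v0 = 47 m/s, theta = 30 deg, g = 10 m/s^2
sin(2*30) = sin(60) = sqrt(3)/2
Using R = v0^2 * sin(2*theta) / g
R = 47^2 * (sqrt(3)/2) / 10
R = 2209 * sqrt(3) / 20
R = 2209/20*sqrt(3) m

2209/20*sqrt(3) m


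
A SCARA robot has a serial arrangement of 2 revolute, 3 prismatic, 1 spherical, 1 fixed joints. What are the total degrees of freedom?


Given: serial robot with 2 revolute, 3 prismatic, 1 spherical, 1 fixed joints
DOF contribution per joint type: revolute=1, prismatic=1, spherical=3, fixed=0
DOF = 2*1 + 3*1 + 1*3 + 1*0
DOF = 8

8


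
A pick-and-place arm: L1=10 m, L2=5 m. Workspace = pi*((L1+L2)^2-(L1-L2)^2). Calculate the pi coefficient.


Given: L1 = 10, L2 = 5
(L1+L2)^2 = (15)^2 = 225
(L1-L2)^2 = (5)^2 = 25
Difference = 225 - 25 = 200
This equals 4*L1*L2 = 4*10*5 = 200
Workspace area = 200*pi

200


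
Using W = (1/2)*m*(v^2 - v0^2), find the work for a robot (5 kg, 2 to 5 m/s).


Given: m = 5 kg, v0 = 2 m/s, v = 5 m/s
Using W = (1/2)*m*(v^2 - v0^2)
v^2 = 5^2 = 25
v0^2 = 2^2 = 4
v^2 - v0^2 = 25 - 4 = 21
W = (1/2)*5*21 = 105/2 J

105/2 J


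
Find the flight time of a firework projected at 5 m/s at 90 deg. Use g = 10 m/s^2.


Given: v0 = 5 m/s, theta = 90 deg, g = 10 m/s^2
sin(90) = 1
Using T = 2*v0*sin(theta) / g
T = 2*5*1 / 10
T = 10 / 10
T = 1 s

1 s


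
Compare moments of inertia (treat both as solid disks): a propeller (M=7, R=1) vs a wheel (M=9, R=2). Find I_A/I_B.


Given: M1=7 kg, R1=1 m, M2=9 kg, R2=2 m
For a disk: I = (1/2)*M*R^2, so I_A/I_B = (M1*R1^2)/(M2*R2^2)
M1*R1^2 = 7*1 = 7
M2*R2^2 = 9*4 = 36
I_A/I_B = 7/36 = 7/36

7/36


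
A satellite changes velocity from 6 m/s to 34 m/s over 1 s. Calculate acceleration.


Given: initial velocity v0 = 6 m/s, final velocity v = 34 m/s, time t = 1 s
Using a = (v - v0) / t
a = (34 - 6) / 1
a = 28 / 1
a = 28 m/s^2

28 m/s^2


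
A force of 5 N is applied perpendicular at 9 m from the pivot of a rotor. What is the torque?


Given: F = 5 N, r = 9 m, angle = 90 deg (perpendicular)
Using tau = F * r * sin(90)
sin(90) = 1
tau = 5 * 9 * 1
tau = 45 Nm

45 Nm


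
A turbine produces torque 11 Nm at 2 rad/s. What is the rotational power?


Given: tau = 11 Nm, omega = 2 rad/s
Using P = tau * omega
P = 11 * 2
P = 22 W

22 W


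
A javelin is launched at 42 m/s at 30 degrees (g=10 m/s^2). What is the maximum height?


Given: v0 = 42 m/s, theta = 30 deg, g = 10 m/s^2
sin^2(30) = 1/4
Using H = v0^2 * sin^2(theta) / (2*g)
H = 42^2 * 1/4 / (2*10)
H = 1764 * 1/4 / 20
H = 441 / 20
H = 441/20 m

441/20 m


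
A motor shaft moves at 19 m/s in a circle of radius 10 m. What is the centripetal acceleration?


Given: v = 19 m/s, r = 10 m
Using a_c = v^2 / r
a_c = 19^2 / 10
a_c = 361 / 10
a_c = 361/10 m/s^2

361/10 m/s^2


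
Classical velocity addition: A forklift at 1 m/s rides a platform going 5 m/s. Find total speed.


Given: object velocity = 1 m/s, platform velocity = 5 m/s (same direction)
Using classical velocity addition: v_total = v_object + v_platform
v_total = 1 + 5
v_total = 6 m/s

6 m/s


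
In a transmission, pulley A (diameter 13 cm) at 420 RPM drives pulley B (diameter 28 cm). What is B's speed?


Given: D1 = 13 cm, w1 = 420 RPM, D2 = 28 cm
Using D1*w1 = D2*w2
w2 = D1*w1 / D2
w2 = 13*420 / 28
w2 = 5460 / 28
w2 = 195 RPM

195 RPM


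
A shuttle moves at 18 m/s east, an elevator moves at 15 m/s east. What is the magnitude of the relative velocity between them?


Given: v_A = 18 m/s east, v_B = 15 m/s east
Both move in the same direction; relative speed = |v_A - v_B|
|18 - 15| = |3|
= 3 m/s

3 m/s


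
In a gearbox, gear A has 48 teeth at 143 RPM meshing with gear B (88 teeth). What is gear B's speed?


Given: N1 = 48 teeth, w1 = 143 RPM, N2 = 88 teeth
Using N1*w1 = N2*w2
w2 = N1*w1 / N2
w2 = 48*143 / 88
w2 = 6864 / 88
w2 = 78 RPM

78 RPM


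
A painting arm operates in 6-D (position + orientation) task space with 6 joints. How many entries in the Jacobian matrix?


Given: task space dimension = 6, joints = 6
Jacobian is a 6 x 6 matrix
Total entries = rows * columns
Total = 6 * 6
Total = 36

36


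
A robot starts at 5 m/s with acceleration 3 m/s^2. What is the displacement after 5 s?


Given: v0 = 5 m/s, a = 3 m/s^2, t = 5 s
Using s = v0*t + (1/2)*a*t^2
s = 5*5 + (1/2)*3*5^2
s = 25 + (1/2)*75
s = 25 + 75/2
s = 125/2

125/2 m


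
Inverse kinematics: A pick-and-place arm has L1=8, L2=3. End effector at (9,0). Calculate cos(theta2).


Given: L1 = 8, L2 = 3, target (x, y) = (9, 0)
Using cos(theta2) = (x^2 + y^2 - L1^2 - L2^2) / (2*L1*L2)
x^2 + y^2 = 9^2 + 0 = 81
L1^2 + L2^2 = 64 + 9 = 73
Numerator = 81 - 73 = 8
Denominator = 2*8*3 = 48
cos(theta2) = 8/48 = 1/6

1/6


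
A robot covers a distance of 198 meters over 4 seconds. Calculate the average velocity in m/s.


Given: distance d = 198 m, time t = 4 s
Using v = d / t
v = 198 / 4
v = 99/2 m/s

99/2 m/s


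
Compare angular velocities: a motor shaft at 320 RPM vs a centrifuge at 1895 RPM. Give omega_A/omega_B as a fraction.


Given: RPM_A = 320, RPM_B = 1895
omega = 2*pi*RPM/60, so omega_A/omega_B = RPM_A / RPM_B
omega_A/omega_B = 320 / 1895
omega_A/omega_B = 64/379

64/379


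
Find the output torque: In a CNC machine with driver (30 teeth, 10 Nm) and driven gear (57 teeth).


Given: N1 = 30, N2 = 57, T1 = 10 Nm
Using T2/T1 = N2/N1
T2 = T1 * N2 / N1
T2 = 10 * 57 / 30
T2 = 570 / 30
T2 = 19 Nm

19 Nm


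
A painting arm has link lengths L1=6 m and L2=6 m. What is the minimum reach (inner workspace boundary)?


Given: L1 = 6 m, L2 = 6 m
For a 2-link planar arm, min reach = |L1 - L2| (second link folded back)
Min reach = |6 - 6|
Min reach = 0 m

0 m


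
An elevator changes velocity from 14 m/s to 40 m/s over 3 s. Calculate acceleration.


Given: initial velocity v0 = 14 m/s, final velocity v = 40 m/s, time t = 3 s
Using a = (v - v0) / t
a = (40 - 14) / 3
a = 26 / 3
a = 26/3 m/s^2

26/3 m/s^2


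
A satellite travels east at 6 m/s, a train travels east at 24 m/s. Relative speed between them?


Given: v_A = 6 m/s east, v_B = 24 m/s east
Both move in the same direction; relative speed = |v_A - v_B|
|6 - 24| = |-18|
= 18 m/s

18 m/s


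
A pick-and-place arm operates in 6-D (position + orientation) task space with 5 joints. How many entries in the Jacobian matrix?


Given: task space dimension = 6, joints = 5
Jacobian is a 6 x 5 matrix
Total entries = rows * columns
Total = 6 * 5
Total = 30

30


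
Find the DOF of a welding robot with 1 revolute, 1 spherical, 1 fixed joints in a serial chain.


Given: serial robot with 1 revolute, 1 spherical, 1 fixed joints
DOF contribution per joint type: revolute=1, prismatic=1, spherical=3, fixed=0
DOF = 1*1 + 1*3 + 1*0
DOF = 4

4


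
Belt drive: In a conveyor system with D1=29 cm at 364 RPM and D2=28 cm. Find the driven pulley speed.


Given: D1 = 29 cm, w1 = 364 RPM, D2 = 28 cm
Using D1*w1 = D2*w2
w2 = D1*w1 / D2
w2 = 29*364 / 28
w2 = 10556 / 28
w2 = 377 RPM

377 RPM


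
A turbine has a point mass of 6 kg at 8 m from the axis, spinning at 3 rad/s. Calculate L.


Given: m = 6 kg, r = 8 m, omega = 3 rad/s
For a point mass: I = m*r^2
I = 6*8^2 = 6*64 = 384
L = I*omega = 384*3
L = 1152 kg*m^2/s

1152 kg*m^2/s


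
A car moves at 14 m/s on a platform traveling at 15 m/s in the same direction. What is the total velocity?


Given: object velocity = 14 m/s, platform velocity = 15 m/s (same direction)
Using classical velocity addition: v_total = v_object + v_platform
v_total = 14 + 15
v_total = 29 m/s

29 m/s


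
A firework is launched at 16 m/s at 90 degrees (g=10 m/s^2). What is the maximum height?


Given: v0 = 16 m/s, theta = 90 deg, g = 10 m/s^2
sin^2(90) = 1
Using H = v0^2 * sin^2(theta) / (2*g)
H = 16^2 * 1 / (2*10)
H = 256 * 1 / 20
H = 256 / 20
H = 64/5 m

64/5 m


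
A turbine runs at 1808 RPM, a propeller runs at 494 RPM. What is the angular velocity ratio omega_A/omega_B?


Given: RPM_A = 1808, RPM_B = 494
omega = 2*pi*RPM/60, so omega_A/omega_B = RPM_A / RPM_B
omega_A/omega_B = 1808 / 494
omega_A/omega_B = 904/247

904/247


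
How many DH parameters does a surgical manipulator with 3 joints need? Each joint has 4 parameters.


Given: 3 joints, 4 DH parameters per joint (d, theta, a, alpha)
Total DH parameters = number_of_joints * 4
Total = 3 * 4
Total = 12

12


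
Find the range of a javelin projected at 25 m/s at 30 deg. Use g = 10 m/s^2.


Given: v0 = 25 m/s, theta = 30 deg, g = 10 m/s^2
sin(2*30) = sin(60) = sqrt(3)/2
Using R = v0^2 * sin(2*theta) / g
R = 25^2 * (sqrt(3)/2) / 10
R = 625 * sqrt(3) / 20
R = 125/4*sqrt(3) m

125/4*sqrt(3) m


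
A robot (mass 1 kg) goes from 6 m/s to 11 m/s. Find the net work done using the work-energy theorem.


Given: m = 1 kg, v0 = 6 m/s, v = 11 m/s
Using W = (1/2)*m*(v^2 - v0^2)
v^2 = 11^2 = 121
v0^2 = 6^2 = 36
v^2 - v0^2 = 121 - 36 = 85
W = (1/2)*1*85 = 85/2 J

85/2 J


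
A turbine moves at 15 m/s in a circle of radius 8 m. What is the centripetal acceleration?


Given: v = 15 m/s, r = 8 m
Using a_c = v^2 / r
a_c = 15^2 / 8
a_c = 225 / 8
a_c = 225/8 m/s^2

225/8 m/s^2


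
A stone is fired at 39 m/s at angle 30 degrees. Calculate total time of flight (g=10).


Given: v0 = 39 m/s, theta = 30 deg, g = 10 m/s^2
sin(30) = 1/2
Using T = 2*v0*sin(theta) / g
T = 2*39*1/2 / 10
T = 39 / 10
T = 39/10 s

39/10 s


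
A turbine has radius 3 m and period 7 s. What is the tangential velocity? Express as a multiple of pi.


Given: radius r = 3 m, period T = 7 s
Using v = 2*pi*r / T
v = 2*pi*3 / 7
v = 6*pi / 7
v = 6/7*pi m/s

6/7*pi m/s


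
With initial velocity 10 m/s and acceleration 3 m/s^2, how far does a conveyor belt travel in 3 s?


Given: v0 = 10 m/s, a = 3 m/s^2, t = 3 s
Using s = v0*t + (1/2)*a*t^2
s = 10*3 + (1/2)*3*3^2
s = 30 + (1/2)*27
s = 30 + 27/2
s = 87/2

87/2 m


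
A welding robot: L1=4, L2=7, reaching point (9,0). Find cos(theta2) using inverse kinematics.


Given: L1 = 4, L2 = 7, target (x, y) = (9, 0)
Using cos(theta2) = (x^2 + y^2 - L1^2 - L2^2) / (2*L1*L2)
x^2 + y^2 = 9^2 + 0 = 81
L1^2 + L2^2 = 16 + 49 = 65
Numerator = 81 - 65 = 16
Denominator = 2*4*7 = 56
cos(theta2) = 16/56 = 2/7

2/7


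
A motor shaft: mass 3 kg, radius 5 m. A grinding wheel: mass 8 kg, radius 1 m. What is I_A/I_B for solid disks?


Given: M1=3 kg, R1=5 m, M2=8 kg, R2=1 m
For a disk: I = (1/2)*M*R^2, so I_A/I_B = (M1*R1^2)/(M2*R2^2)
M1*R1^2 = 3*25 = 75
M2*R2^2 = 8*1 = 8
I_A/I_B = 75/8 = 75/8

75/8


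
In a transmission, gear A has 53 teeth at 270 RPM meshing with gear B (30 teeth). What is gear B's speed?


Given: N1 = 53 teeth, w1 = 270 RPM, N2 = 30 teeth
Using N1*w1 = N2*w2
w2 = N1*w1 / N2
w2 = 53*270 / 30
w2 = 14310 / 30
w2 = 477 RPM

477 RPM


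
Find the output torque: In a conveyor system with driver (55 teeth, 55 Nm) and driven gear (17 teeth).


Given: N1 = 55, N2 = 17, T1 = 55 Nm
Using T2/T1 = N2/N1
T2 = T1 * N2 / N1
T2 = 55 * 17 / 55
T2 = 935 / 55
T2 = 17 Nm

17 Nm


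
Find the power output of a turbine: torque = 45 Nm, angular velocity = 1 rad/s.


Given: tau = 45 Nm, omega = 1 rad/s
Using P = tau * omega
P = 45 * 1
P = 45 W

45 W


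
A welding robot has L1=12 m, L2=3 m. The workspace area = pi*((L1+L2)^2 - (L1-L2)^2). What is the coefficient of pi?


Given: L1 = 12, L2 = 3
(L1+L2)^2 = (15)^2 = 225
(L1-L2)^2 = (9)^2 = 81
Difference = 225 - 81 = 144
This equals 4*L1*L2 = 4*12*3 = 144
Workspace area = 144*pi

144


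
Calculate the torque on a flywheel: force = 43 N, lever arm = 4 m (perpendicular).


Given: F = 43 N, r = 4 m, angle = 90 deg (perpendicular)
Using tau = F * r * sin(90)
sin(90) = 1
tau = 43 * 4 * 1
tau = 172 Nm

172 Nm


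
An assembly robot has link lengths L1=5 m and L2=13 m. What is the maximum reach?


Given: L1 = 5 m, L2 = 13 m
For a 2-link planar arm, max reach = L1 + L2 (fully extended)
Max reach = 5 + 13
Max reach = 18 m

18 m


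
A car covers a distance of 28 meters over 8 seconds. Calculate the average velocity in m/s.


Given: distance d = 28 m, time t = 8 s
Using v = d / t
v = 28 / 8
v = 7/2 m/s

7/2 m/s


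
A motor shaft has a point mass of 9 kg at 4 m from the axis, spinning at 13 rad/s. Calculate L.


Given: m = 9 kg, r = 4 m, omega = 13 rad/s
For a point mass: I = m*r^2
I = 9*4^2 = 9*16 = 144
L = I*omega = 144*13
L = 1872 kg*m^2/s

1872 kg*m^2/s


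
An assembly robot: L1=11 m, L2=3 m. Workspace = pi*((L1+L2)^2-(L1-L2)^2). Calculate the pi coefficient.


Given: L1 = 11, L2 = 3
(L1+L2)^2 = (14)^2 = 196
(L1-L2)^2 = (8)^2 = 64
Difference = 196 - 64 = 132
This equals 4*L1*L2 = 4*11*3 = 132
Workspace area = 132*pi

132


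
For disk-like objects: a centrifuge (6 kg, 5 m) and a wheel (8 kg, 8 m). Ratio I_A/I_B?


Given: M1=6 kg, R1=5 m, M2=8 kg, R2=8 m
For a disk: I = (1/2)*M*R^2, so I_A/I_B = (M1*R1^2)/(M2*R2^2)
M1*R1^2 = 6*25 = 150
M2*R2^2 = 8*64 = 512
I_A/I_B = 150/512 = 75/256

75/256


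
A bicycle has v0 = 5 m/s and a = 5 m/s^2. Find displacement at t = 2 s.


Given: v0 = 5 m/s, a = 5 m/s^2, t = 2 s
Using s = v0*t + (1/2)*a*t^2
s = 5*2 + (1/2)*5*2^2
s = 10 + (1/2)*20
s = 10 + 10
s = 20

20 m


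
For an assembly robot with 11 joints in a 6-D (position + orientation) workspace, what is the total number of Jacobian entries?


Given: task space dimension = 6, joints = 11
Jacobian is a 6 x 11 matrix
Total entries = rows * columns
Total = 6 * 11
Total = 66

66


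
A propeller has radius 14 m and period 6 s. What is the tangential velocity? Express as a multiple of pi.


Given: radius r = 14 m, period T = 6 s
Using v = 2*pi*r / T
v = 2*pi*14 / 6
v = 28*pi / 6
v = 14/3*pi m/s

14/3*pi m/s


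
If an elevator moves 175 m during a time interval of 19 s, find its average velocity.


Given: distance d = 175 m, time t = 19 s
Using v = d / t
v = 175 / 19
v = 175/19 m/s

175/19 m/s


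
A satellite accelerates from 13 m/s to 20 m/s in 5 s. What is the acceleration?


Given: initial velocity v0 = 13 m/s, final velocity v = 20 m/s, time t = 5 s
Using a = (v - v0) / t
a = (20 - 13) / 5
a = 7 / 5
a = 7/5 m/s^2

7/5 m/s^2


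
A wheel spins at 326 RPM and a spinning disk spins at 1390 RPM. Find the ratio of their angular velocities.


Given: RPM_A = 326, RPM_B = 1390
omega = 2*pi*RPM/60, so omega_A/omega_B = RPM_A / RPM_B
omega_A/omega_B = 326 / 1390
omega_A/omega_B = 163/695

163/695


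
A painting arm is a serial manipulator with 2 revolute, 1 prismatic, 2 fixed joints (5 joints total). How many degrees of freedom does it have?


Given: serial robot with 2 revolute, 1 prismatic, 2 fixed joints
DOF contribution per joint type: revolute=1, prismatic=1, spherical=3, fixed=0
DOF = 2*1 + 1*1 + 2*0
DOF = 3

3


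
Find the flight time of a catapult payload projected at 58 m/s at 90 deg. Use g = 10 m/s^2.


Given: v0 = 58 m/s, theta = 90 deg, g = 10 m/s^2
sin(90) = 1
Using T = 2*v0*sin(theta) / g
T = 2*58*1 / 10
T = 116 / 10
T = 58/5 s

58/5 s


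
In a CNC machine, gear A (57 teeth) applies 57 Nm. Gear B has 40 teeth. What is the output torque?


Given: N1 = 57, N2 = 40, T1 = 57 Nm
Using T2/T1 = N2/N1
T2 = T1 * N2 / N1
T2 = 57 * 40 / 57
T2 = 2280 / 57
T2 = 40 Nm

40 Nm


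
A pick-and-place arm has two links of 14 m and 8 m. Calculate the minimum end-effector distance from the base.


Given: L1 = 14 m, L2 = 8 m
For a 2-link planar arm, min reach = |L1 - L2| (second link folded back)
Min reach = |14 - 8|
Min reach = 6 m

6 m


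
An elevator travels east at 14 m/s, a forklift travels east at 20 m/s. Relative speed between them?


Given: v_A = 14 m/s east, v_B = 20 m/s east
Both move in the same direction; relative speed = |v_A - v_B|
|14 - 20| = |-6|
= 6 m/s

6 m/s


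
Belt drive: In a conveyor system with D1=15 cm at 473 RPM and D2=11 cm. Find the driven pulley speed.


Given: D1 = 15 cm, w1 = 473 RPM, D2 = 11 cm
Using D1*w1 = D2*w2
w2 = D1*w1 / D2
w2 = 15*473 / 11
w2 = 7095 / 11
w2 = 645 RPM

645 RPM


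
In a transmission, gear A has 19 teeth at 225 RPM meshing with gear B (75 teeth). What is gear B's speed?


Given: N1 = 19 teeth, w1 = 225 RPM, N2 = 75 teeth
Using N1*w1 = N2*w2
w2 = N1*w1 / N2
w2 = 19*225 / 75
w2 = 4275 / 75
w2 = 57 RPM

57 RPM


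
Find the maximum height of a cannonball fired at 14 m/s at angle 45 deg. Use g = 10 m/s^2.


Given: v0 = 14 m/s, theta = 45 deg, g = 10 m/s^2
sin^2(45) = 1/2
Using H = v0^2 * sin^2(theta) / (2*g)
H = 14^2 * 1/2 / (2*10)
H = 196 * 1/2 / 20
H = 98 / 20
H = 49/10 m

49/10 m


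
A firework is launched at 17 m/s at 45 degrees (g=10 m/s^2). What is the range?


Given: v0 = 17 m/s, theta = 45 deg, g = 10 m/s^2
sin(2*45) = sin(90) = 1
Using R = v0^2 * sin(2*theta) / g
R = 17^2 * 1 / 10
R = 289 / 10
R = 289/10 m

289/10 m


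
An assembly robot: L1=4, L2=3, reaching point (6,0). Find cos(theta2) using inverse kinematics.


Given: L1 = 4, L2 = 3, target (x, y) = (6, 0)
Using cos(theta2) = (x^2 + y^2 - L1^2 - L2^2) / (2*L1*L2)
x^2 + y^2 = 6^2 + 0 = 36
L1^2 + L2^2 = 16 + 9 = 25
Numerator = 36 - 25 = 11
Denominator = 2*4*3 = 24
cos(theta2) = 11/24 = 11/24

11/24


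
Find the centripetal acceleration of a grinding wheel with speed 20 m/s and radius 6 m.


Given: v = 20 m/s, r = 6 m
Using a_c = v^2 / r
a_c = 20^2 / 6
a_c = 400 / 6
a_c = 200/3 m/s^2

200/3 m/s^2


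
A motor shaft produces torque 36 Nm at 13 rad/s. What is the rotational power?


Given: tau = 36 Nm, omega = 13 rad/s
Using P = tau * omega
P = 36 * 13
P = 468 W

468 W


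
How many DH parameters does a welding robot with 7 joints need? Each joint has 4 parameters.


Given: 7 joints, 4 DH parameters per joint (d, theta, a, alpha)
Total DH parameters = number_of_joints * 4
Total = 7 * 4
Total = 28

28


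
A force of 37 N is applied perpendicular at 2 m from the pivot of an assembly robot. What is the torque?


Given: F = 37 N, r = 2 m, angle = 90 deg (perpendicular)
Using tau = F * r * sin(90)
sin(90) = 1
tau = 37 * 2 * 1
tau = 74 Nm

74 Nm
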